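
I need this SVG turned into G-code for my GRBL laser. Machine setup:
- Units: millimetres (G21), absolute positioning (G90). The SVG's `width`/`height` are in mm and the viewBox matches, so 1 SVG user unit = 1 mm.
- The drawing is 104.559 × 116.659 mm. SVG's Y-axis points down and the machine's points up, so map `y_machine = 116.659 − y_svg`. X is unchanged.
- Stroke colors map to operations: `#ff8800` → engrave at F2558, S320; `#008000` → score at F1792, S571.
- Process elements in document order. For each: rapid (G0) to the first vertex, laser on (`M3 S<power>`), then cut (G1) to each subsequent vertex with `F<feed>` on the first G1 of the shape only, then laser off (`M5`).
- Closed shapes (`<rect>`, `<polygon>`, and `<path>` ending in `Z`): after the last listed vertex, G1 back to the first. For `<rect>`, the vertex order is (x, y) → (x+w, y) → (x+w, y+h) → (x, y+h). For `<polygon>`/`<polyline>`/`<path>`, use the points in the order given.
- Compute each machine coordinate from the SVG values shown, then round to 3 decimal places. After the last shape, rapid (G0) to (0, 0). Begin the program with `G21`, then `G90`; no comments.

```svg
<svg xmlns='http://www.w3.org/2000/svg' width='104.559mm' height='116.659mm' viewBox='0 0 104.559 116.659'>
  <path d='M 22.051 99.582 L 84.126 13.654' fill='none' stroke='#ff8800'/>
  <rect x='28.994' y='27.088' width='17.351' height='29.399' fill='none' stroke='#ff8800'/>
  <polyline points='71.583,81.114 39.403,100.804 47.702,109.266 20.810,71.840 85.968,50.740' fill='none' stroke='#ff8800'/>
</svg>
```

viewBox `0 0 104.559 116.659` with mm width/height → 1 unit = 1 mm. Flip: y_m = 116.659 − y_svg.

**Shape 1** — `<path>` line segment, stroke `#ff8800` → engrave (S320, F2558). Machine vertices: (22.051,17.077) → (84.126,103.005). Open path.

**Shape 2** — `<rect>` rectangle, stroke `#ff8800` → engrave (S320, F2558). Machine vertices: (28.994,89.571) → (46.345,89.571) → (46.345,60.172) → (28.994,60.172) → (28.994,89.571). Closed: final G1 returns to the first vertex.

**Shape 3** — `<polyline>` open polyline, stroke `#ff8800` → engrave (S320, F2558). Machine vertices: (71.583,35.545) → (39.403,15.855) → (47.702,7.393) → (20.810,44.819) → (85.968,65.919). Open path.

G21
G90
G0 X22.051 Y17.077
M3 S320
G1 X84.126 Y103.005 F2558
M5
G0 X28.994 Y89.571
M3 S320
G1 X46.345 Y89.571 F2558
G1 X46.345 Y60.172
G1 X28.994 Y60.172
G1 X28.994 Y89.571
M5
G0 X71.583 Y35.545
M3 S320
G1 X39.403 Y15.855 F2558
G1 X47.702 Y7.393
G1 X20.810 Y44.819
G1 X85.968 Y65.919
M5
G0 X0.000 Y0.000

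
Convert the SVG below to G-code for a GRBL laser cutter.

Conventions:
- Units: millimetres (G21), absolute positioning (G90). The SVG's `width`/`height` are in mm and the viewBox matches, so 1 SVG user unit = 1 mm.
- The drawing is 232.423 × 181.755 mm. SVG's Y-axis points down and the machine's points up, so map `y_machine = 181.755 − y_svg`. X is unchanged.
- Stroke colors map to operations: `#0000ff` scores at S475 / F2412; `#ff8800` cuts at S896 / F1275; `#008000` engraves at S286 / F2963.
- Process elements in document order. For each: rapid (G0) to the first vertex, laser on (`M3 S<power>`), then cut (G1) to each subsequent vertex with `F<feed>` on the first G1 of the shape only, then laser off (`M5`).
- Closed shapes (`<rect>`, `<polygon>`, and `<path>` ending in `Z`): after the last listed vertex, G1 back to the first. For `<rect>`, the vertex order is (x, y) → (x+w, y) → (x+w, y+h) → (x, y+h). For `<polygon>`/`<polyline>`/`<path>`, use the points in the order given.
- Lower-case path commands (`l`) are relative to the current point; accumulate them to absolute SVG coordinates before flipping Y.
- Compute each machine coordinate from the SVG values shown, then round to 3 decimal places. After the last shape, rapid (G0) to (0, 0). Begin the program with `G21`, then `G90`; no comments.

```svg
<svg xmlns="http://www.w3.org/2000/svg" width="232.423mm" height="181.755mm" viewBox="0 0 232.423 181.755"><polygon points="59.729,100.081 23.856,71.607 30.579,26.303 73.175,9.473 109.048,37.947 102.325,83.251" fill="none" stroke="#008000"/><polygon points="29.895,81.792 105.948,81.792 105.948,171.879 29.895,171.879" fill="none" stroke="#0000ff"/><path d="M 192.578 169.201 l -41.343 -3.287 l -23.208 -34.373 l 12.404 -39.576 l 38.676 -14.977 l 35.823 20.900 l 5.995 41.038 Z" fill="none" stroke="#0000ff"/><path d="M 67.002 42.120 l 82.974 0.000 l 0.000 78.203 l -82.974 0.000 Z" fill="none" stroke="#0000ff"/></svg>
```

G21
G90
G0 X59.729 Y81.674
M3 S286
G1 X23.856 Y110.148 F2963
G1 X30.579 Y155.452
G1 X73.175 Y172.282
G1 X109.048 Y143.808
G1 X102.325 Y98.504
G1 X59.729 Y81.674
M5
G0 X29.895 Y99.963
M3 S475
G1 X105.948 Y99.963 F2412
G1 X105.948 Y9.876
G1 X29.895 Y9.876
G1 X29.895 Y99.963
M5
G0 X192.578 Y12.554
M3 S475
G1 X151.235 Y15.841 F2412
G1 X128.027 Y50.214
G1 X140.431 Y89.790
G1 X179.107 Y104.767
G1 X214.930 Y83.867
G1 X220.925 Y42.829
G1 X192.578 Y12.554
M5
G0 X67.002 Y139.635
M3 S475
G1 X149.976 Y139.635 F2412
G1 X149.976 Y61.432
G1 X67.002 Y61.432
G1 X67.002 Y139.635
M5
G0 X0.000 Y0.000

Since the viewBox matches the mm dimensions, user units are millimetres directly. The only transform is the Y-flip y_m = 181.755 − y_svg.

Shape 1 is a regular polygon drawn with `<polygon>`. Its stroke #008000 means engrave at S286, F2963. After flipping Y the toolpath is (59.729,81.674) → (23.856,110.148) → (30.579,155.452) → (73.175,172.282) → (109.048,143.808) → (102.325,98.504) → (59.729,81.674), returning to the start.

Shape 2 is a rectangle drawn with `<polygon>`. Its stroke #0000ff means score at S475, F2412. After flipping Y the toolpath is (29.895,99.963) → (105.948,99.963) → (105.948,9.876) → (29.895,9.876) → (29.895,99.963), returning to the start.

Shape 3 is a regular polygon drawn with `<path>`. Its stroke #0000ff means score at S475, F2412. After flipping Y the toolpath is (192.578,12.554) → (151.235,15.841) → (128.027,50.214) → (140.431,89.790) → (179.107,104.767) → (214.930,83.867) → (220.925,42.829) → (192.578,12.554), returning to the start.

Shape 4 is a rectangle drawn with `<path>`. Its stroke #0000ff means score at S475, F2412. After flipping Y the toolpath is (67.002,139.635) → (149.976,139.635) → (149.976,61.432) → (67.002,61.432) → (67.002,139.635), returning to the start.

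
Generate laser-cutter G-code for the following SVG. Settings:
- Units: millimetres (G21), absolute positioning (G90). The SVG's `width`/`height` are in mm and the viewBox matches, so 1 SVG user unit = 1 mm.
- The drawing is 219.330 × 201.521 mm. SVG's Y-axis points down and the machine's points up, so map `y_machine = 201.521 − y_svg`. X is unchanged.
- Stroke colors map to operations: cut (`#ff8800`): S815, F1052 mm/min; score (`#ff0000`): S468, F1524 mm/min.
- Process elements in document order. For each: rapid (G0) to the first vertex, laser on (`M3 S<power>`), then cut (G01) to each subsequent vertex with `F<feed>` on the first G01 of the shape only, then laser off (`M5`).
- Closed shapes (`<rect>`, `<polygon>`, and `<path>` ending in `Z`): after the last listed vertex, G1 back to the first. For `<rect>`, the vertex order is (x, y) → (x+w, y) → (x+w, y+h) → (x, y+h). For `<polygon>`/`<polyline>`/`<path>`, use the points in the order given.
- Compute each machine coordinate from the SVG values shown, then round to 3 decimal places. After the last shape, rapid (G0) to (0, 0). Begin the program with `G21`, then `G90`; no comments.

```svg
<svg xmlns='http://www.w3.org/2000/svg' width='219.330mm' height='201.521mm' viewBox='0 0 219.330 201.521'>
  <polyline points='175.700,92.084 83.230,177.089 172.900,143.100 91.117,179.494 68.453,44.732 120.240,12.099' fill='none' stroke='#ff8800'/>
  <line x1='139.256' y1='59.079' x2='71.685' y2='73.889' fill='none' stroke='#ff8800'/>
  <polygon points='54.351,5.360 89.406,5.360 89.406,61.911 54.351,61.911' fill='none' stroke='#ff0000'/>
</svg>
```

G21
G90
G0 X175.700 Y109.437
M3 S815
G01 X83.230 Y24.432 F1052
G01 X172.900 Y58.421
G01 X91.117 Y22.027
G01 X68.453 Y156.789
G01 X120.240 Y189.422
M5
G0 X139.256 Y142.442
M3 S815
G01 X71.685 Y127.632 F1052
M5
G0 X54.351 Y196.161
M3 S468
G01 X89.406 Y196.161 F1524
G01 X89.406 Y139.610
G01 X54.351 Y139.610
G01 X54.351 Y196.161
M5
G0 X0.000 Y0.000

1 u = 1 mm; y_m = 201.521 − y.

[1] `<polyline>` open polyline, #ff8800→cut S815 F1052: (175.700,109.437) → (83.230,24.432) → (172.900,58.421) → (91.117,22.027) → (68.453,156.789) → (120.240,189.422)

[2] `<line>` line segment, #ff8800→cut S815 F1052: (139.256,142.442) → (71.685,127.632)

[3] `<polygon>` rectangle, #ff0000→score S468 F1524: (54.351,196.161) → (89.406,196.161) → (89.406,139.610) → (54.351,139.610) → (54.351,196.161) (closed)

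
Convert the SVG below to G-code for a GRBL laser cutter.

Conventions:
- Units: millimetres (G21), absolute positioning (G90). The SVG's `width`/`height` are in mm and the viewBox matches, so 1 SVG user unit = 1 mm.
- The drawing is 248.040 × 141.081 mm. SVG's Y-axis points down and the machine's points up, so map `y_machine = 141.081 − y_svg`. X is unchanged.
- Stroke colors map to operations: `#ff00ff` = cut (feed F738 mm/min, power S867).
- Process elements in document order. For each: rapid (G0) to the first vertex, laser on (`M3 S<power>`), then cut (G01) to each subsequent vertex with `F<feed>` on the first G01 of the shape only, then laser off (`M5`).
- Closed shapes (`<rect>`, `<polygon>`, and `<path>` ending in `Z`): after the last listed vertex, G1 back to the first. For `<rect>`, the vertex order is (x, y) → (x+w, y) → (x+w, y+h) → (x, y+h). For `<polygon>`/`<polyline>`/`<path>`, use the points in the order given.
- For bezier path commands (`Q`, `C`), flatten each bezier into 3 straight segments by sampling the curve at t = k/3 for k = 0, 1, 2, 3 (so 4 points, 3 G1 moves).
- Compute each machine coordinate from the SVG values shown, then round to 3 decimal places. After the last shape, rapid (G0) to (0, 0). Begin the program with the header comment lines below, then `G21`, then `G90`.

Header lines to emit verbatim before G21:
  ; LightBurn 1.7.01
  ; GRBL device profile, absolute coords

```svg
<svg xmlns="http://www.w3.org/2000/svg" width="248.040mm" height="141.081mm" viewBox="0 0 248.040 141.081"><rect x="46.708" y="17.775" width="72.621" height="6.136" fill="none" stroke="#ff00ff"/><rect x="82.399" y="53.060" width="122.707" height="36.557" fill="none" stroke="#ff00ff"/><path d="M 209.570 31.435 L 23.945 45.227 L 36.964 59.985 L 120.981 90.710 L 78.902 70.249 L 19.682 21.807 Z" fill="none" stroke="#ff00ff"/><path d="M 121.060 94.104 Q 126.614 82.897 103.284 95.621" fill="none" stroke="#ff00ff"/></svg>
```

; LightBurn 1.7.01
; GRBL device profile, absolute coords
G21
G90
G0 X46.708 Y123.306
M3 S867
G01 X119.329 Y123.306 F738
G01 X119.329 Y117.170
G01 X46.708 Y117.170
G01 X46.708 Y123.306
M5
G0 X82.399 Y88.021
M3 S867
G01 X205.106 Y88.021 F738
G01 X205.106 Y51.464
G01 X82.399 Y51.464
G01 X82.399 Y88.021
M5
G0 X209.570 Y109.646
M3 S867
G01 X23.945 Y95.854 F738
G01 X36.964 Y81.096
G01 X120.981 Y50.371
G01 X78.902 Y70.832
G01 X19.682 Y119.274
G01 X209.570 Y109.646
M5
G0 X121.060 Y46.977
M3 S867
G01 X121.553 Y51.789 F738
G01 X115.628 Y51.284
G01 X103.284 Y45.460
M5
G0 X0.000 Y0.000

1 u = 1 mm; y_m = 141.081 − y.

[1] `<rect>` rectangle, #ff00ff→cut S867 F738: (46.708,123.306) → (119.329,123.306) → (119.329,117.170) → (46.708,117.170) → (46.708,123.306) (closed)

[2] `<rect>` rectangle, #ff00ff→cut S867 F738: (82.399,88.021) → (205.106,88.021) → (205.106,51.464) → (82.399,51.464) → (82.399,88.021) (closed)

[3] `<path>` closed polygon, #ff00ff→cut S867 F738: (209.570,109.646) → (23.945,95.854) → (36.964,81.096) → (120.981,50.371) → (78.902,70.832) → (19.682,119.274) → (209.570,109.646) (closed)

[4] `<path>` quadratic bezier, #ff00ff→cut S867 F738: (121.060,46.977) → (121.553,51.789) → (115.628,51.284) → (103.284,45.460)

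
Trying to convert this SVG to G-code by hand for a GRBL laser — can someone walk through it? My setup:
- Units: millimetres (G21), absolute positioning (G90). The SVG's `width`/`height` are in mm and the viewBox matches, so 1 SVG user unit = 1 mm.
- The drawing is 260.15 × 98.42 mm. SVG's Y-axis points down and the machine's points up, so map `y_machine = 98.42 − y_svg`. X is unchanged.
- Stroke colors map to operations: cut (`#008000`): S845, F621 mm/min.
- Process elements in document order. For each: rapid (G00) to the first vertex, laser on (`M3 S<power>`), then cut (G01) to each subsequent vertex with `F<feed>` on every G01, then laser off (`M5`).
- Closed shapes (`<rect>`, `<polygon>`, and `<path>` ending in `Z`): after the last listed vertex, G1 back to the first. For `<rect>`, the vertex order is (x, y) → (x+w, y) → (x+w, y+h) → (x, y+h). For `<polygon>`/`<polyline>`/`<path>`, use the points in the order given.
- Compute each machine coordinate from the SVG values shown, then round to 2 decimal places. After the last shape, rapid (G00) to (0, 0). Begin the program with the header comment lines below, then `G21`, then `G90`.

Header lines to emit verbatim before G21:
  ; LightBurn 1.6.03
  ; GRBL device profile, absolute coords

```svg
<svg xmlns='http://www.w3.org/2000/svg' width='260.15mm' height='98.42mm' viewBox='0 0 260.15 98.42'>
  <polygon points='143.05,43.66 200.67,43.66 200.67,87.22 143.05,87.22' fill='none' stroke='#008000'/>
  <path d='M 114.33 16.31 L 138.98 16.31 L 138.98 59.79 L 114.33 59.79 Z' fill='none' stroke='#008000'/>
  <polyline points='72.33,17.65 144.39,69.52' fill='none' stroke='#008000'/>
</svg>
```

; LightBurn 1.6.03
; GRBL device profile, absolute coords
G21
G90
G00 X143.05 Y54.76
M3 S845
G01 X200.67 Y54.76 F621
G01 X200.67 Y11.20 F621
G01 X143.05 Y11.20 F621
G01 X143.05 Y54.76 F621
M5
G00 X114.33 Y82.11
M3 S845
G01 X138.98 Y82.11 F621
G01 X138.98 Y38.63 F621
G01 X114.33 Y38.63 F621
G01 X114.33 Y82.11 F621
M5
G00 X72.33 Y80.77
M3 S845
G01 X144.39 Y28.90 F621
M5
G00 X0.00 Y0.00

1 u = 1 mm; y_m = 98.42 − y.

[1] `<polygon>` rectangle, #008000→cut S845 F621: (143.05,54.76) → (200.67,54.76) → (200.67,11.20) → (143.05,11.20) → (143.05,54.76) (closed)

[2] `<path>` rectangle, #008000→cut S845 F621: (114.33,82.11) → (138.98,82.11) → (138.98,38.63) → (114.33,38.63) → (114.33,82.11) (closed)

[3] `<polyline>` line segment, #008000→cut S845 F621: (72.33,80.77) → (144.39,28.90)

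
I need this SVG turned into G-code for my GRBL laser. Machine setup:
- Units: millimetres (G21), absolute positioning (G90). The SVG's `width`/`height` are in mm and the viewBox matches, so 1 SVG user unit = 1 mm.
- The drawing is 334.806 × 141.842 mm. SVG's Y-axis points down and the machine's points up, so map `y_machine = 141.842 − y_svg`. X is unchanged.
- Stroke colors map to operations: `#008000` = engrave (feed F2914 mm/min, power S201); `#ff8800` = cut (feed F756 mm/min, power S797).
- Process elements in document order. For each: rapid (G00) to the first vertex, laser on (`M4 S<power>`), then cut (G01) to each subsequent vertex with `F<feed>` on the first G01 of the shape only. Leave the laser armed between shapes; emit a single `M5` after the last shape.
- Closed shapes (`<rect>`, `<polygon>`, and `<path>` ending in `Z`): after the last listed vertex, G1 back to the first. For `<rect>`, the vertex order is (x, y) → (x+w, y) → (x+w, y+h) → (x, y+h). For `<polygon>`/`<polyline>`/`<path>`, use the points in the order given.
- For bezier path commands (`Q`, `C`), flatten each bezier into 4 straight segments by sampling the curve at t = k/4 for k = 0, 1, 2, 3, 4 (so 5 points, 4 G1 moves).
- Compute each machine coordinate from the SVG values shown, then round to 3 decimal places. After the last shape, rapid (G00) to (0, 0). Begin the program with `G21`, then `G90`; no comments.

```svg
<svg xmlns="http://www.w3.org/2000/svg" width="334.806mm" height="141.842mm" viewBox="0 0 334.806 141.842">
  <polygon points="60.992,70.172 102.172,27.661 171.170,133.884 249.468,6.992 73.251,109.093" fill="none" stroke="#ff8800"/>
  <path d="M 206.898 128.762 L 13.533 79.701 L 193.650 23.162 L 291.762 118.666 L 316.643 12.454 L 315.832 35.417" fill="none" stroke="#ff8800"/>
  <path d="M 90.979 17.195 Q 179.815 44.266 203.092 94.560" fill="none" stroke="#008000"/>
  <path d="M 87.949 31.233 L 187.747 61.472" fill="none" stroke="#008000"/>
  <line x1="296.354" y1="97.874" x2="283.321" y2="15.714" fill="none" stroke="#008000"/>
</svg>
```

1 u = 1 mm; y_m = 141.842 − y.

[1] `<polygon>` closed polygon, #ff8800→cut S797 F756: (60.992,71.670) → (102.172,114.181) → (171.170,7.958) → (249.468,134.850) → (73.251,32.749) → (60.992,71.670) (closed)

[2] `<path>` open polyline, #ff8800→cut S797 F756: (206.898,13.080) → (13.533,62.141) → (193.650,118.680) → (291.762,23.176) → (316.643,129.388) → (315.832,106.425)

[3] `<path>` quadratic bezier, #008000→engrave S201 F2914: (90.979,124.647) → (131.300,109.660) → (163.425,91.770) → (187.356,70.978) → (203.092,47.282)

[4] `<path>` line segment, #008000→engrave S201 F2914: (87.949,110.609) → (187.747,80.370)

[5] `<line>` line segment, #008000→engrave S201 F2914: (296.354,43.968) → (283.321,126.128)

G21
G90
G00 X60.992 Y71.670
M4 S797
G01 X102.172 Y114.181 F756
G01 X171.170 Y7.958
G01 X249.468 Y134.850
G01 X73.251 Y32.749
G01 X60.992 Y71.670
G00 X206.898 Y13.080
M4 S797
G01 X13.533 Y62.141 F756
G01 X193.650 Y118.680
G01 X291.762 Y23.176
G01 X316.643 Y129.388
G01 X315.832 Y106.425
G00 X90.979 Y124.647
M4 S201
G01 X131.300 Y109.660 F2914
G01 X163.425 Y91.770
G01 X187.356 Y70.978
G01 X203.092 Y47.282
G00 X87.949 Y110.609
M4 S201
G01 X187.747 Y80.370 F2914
G00 X296.354 Y43.968
M4 S201
G01 X283.321 Y126.128 F2914
M5
G00 X0.000 Y0.000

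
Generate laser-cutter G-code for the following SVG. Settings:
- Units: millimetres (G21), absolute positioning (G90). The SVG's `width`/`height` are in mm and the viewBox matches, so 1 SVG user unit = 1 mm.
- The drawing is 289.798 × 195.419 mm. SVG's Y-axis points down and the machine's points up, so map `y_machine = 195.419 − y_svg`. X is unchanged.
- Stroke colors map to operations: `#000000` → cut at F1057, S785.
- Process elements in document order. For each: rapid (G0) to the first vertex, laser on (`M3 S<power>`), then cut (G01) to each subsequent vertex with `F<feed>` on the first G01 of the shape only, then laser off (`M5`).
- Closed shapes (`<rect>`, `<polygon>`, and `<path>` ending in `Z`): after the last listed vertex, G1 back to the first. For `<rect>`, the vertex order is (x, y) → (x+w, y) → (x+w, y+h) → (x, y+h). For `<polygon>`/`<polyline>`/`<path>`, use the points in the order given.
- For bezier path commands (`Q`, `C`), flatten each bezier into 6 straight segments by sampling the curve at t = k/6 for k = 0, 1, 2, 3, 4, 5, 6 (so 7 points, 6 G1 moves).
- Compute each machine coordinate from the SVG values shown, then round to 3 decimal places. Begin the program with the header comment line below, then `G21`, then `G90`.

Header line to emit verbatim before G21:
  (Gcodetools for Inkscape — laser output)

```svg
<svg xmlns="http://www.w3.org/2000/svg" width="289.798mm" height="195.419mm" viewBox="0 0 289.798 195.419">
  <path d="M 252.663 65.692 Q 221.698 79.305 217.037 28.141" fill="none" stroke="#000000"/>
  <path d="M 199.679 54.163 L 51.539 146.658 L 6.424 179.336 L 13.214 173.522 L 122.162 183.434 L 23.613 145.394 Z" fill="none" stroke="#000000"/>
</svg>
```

viewBox `0 0 289.798 195.419` with mm width/height → 1 unit = 1 mm. Flip: y_m = 195.419 − y_svg.

**Shape 1** — `<path>` quadratic bezier, stroke `#000000` → cut (S785, F1057). Control points (SVG): P0=(252.663,65.692), P1=(221.698,79.305), P2=(217.037,28.141); sampled at t=k/6. Machine vertices: (252.663,129.727) → (243.072,126.989) → (234.942,127.849) → (228.274,132.308) → (223.067,140.366) → (219.321,152.023) → (217.037,167.278). Open path.

**Shape 2** — `<path>` closed polygon, stroke `#000000` → cut (S785, F1057). Machine vertices: (199.679,141.256) → (51.539,48.761) → (6.424,16.083) → (13.214,21.897) → (122.162,11.985) → (23.613,50.025) → (199.679,141.256). Closed: final G1 returns to the first vertex.

(Gcodetools for Inkscape — laser output)
G21
G90
G0 X252.663 Y129.727
M3 S785
G01 X243.072 Y126.989 F1057
G01 X234.942 Y127.849
G01 X228.274 Y132.308
G01 X223.067 Y140.366
G01 X219.321 Y152.023
G01 X217.037 Y167.278
M5
G0 X199.679 Y141.256
M3 S785
G01 X51.539 Y48.761 F1057
G01 X6.424 Y16.083
G01 X13.214 Y21.897
G01 X122.162 Y11.985
G01 X23.613 Y50.025
G01 X199.679 Y141.256
M5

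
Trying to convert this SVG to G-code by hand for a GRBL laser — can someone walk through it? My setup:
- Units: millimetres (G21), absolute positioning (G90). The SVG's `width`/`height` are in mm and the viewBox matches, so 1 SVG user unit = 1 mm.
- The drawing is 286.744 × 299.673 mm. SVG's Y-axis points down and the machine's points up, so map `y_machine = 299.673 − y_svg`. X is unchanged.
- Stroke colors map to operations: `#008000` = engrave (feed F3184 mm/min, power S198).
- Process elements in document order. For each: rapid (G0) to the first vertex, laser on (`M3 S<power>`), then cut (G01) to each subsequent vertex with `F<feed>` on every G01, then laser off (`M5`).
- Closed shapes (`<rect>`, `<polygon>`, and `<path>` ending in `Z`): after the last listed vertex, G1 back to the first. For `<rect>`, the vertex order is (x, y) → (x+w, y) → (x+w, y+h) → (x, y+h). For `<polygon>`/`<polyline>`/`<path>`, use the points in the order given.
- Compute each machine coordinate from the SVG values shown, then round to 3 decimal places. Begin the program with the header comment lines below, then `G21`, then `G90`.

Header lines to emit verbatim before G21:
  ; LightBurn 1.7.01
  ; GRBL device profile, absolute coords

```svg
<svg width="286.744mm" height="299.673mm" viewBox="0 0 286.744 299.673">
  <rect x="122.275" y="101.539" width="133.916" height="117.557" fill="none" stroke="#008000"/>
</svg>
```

; LightBurn 1.7.01
; GRBL device profile, absolute coords
G21
G90
G0 X122.275 Y198.134
M3 S198
G01 X256.191 Y198.134 F3184
G01 X256.191 Y80.577 F3184
G01 X122.275 Y80.577 F3184
G01 X122.275 Y198.134 F3184
M5

1 u = 1 mm; y_m = 299.673 − y.

[1] `<rect>` rectangle, #008000→engrave S198 F3184: (122.275,198.134) → (256.191,198.134) → (256.191,80.577) → (122.275,80.577) → (122.275,198.134) (closed)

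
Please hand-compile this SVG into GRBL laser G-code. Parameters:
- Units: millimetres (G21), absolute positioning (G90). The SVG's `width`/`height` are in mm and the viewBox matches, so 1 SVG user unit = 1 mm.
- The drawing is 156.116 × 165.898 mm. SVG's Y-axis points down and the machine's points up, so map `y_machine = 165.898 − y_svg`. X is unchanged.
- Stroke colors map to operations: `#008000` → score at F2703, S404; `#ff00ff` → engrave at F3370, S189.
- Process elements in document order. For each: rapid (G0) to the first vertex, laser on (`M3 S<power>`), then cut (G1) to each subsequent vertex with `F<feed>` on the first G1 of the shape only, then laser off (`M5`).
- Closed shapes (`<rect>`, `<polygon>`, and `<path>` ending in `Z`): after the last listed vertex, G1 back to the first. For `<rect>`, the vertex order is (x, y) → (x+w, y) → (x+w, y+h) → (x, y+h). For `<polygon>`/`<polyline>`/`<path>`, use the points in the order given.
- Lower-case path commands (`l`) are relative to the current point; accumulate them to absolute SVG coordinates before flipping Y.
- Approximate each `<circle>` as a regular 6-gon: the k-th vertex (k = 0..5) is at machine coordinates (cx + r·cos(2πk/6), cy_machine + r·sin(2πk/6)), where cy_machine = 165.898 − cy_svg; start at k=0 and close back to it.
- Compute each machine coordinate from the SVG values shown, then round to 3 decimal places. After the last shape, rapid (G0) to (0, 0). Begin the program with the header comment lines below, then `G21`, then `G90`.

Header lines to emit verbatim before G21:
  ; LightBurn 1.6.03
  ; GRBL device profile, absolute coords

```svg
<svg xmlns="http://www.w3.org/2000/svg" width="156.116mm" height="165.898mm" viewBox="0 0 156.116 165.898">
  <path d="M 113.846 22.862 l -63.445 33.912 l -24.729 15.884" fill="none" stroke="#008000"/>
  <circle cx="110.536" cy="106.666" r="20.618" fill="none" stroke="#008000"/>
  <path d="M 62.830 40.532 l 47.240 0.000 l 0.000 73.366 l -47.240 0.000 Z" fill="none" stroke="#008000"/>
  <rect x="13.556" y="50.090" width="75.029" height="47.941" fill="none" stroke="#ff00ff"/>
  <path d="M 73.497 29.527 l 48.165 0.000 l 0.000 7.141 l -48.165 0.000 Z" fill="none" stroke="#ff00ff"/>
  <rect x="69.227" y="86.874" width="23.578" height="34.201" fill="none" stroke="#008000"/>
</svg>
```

viewBox `0 0 156.116 165.898` with mm width/height → 1 unit = 1 mm. Flip: y_m = 165.898 − y_svg.

**Shape 1** — `<path>` open polyline, stroke `#008000` → score (S404, F2703). Machine vertices: (113.846,143.036) → (50.401,109.124) → (25.672,93.240). Open path.

**Shape 2** — `<circle>` circle, stroke `#008000` → score (S404, F2703). Machine vertices: (131.154,59.232) → (120.845,77.088) → (100.227,77.088) → (89.918,59.232) → (100.227,41.376) → (120.845,41.376) → (131.154,59.232). Closed: final G1 returns to the first vertex.

**Shape 3** — `<path>` rectangle, stroke `#008000` → score (S404, F2703). Machine vertices: (62.830,125.366) → (110.070,125.366) → (110.070,52.000) → (62.830,52.000) → (62.830,125.366). Closed: final G1 returns to the first vertex.

**Shape 4** — `<rect>` rectangle, stroke `#ff00ff` → engrave (S189, F3370). Machine vertices: (13.556,115.808) → (88.585,115.808) → (88.585,67.867) → (13.556,67.867) → (13.556,115.808). Closed: final G1 returns to the first vertex.

**Shape 5** — `<path>` rectangle, stroke `#ff00ff` → engrave (S189, F3370). Machine vertices: (73.497,136.371) → (121.662,136.371) → (121.662,129.230) → (73.497,129.230) → (73.497,136.371). Closed: final G1 returns to the first vertex.

**Shape 6** — `<rect>` rectangle, stroke `#008000` → score (S404, F2703). Machine vertices: (69.227,79.024) → (92.805,79.024) → (92.805,44.823) → (69.227,44.823) → (69.227,79.024). Closed: final G1 returns to the first vertex.

; LightBurn 1.6.03
; GRBL device profile, absolute coords
G21
G90
G0 X113.846 Y143.036
M3 S404
G1 X50.401 Y109.124 F2703
G1 X25.672 Y93.240
M5
G0 X131.154 Y59.232
M3 S404
G1 X120.845 Y77.088 F2703
G1 X100.227 Y77.088
G1 X89.918 Y59.232
G1 X100.227 Y41.376
G1 X120.845 Y41.376
G1 X131.154 Y59.232
M5
G0 X62.830 Y125.366
M3 S404
G1 X110.070 Y125.366 F2703
G1 X110.070 Y52.000
G1 X62.830 Y52.000
G1 X62.830 Y125.366
M5
G0 X13.556 Y115.808
M3 S189
G1 X88.585 Y115.808 F3370
G1 X88.585 Y67.867
G1 X13.556 Y67.867
G1 X13.556 Y115.808
M5
G0 X73.497 Y136.371
M3 S189
G1 X121.662 Y136.371 F3370
G1 X121.662 Y129.230
G1 X73.497 Y129.230
G1 X73.497 Y136.371
M5
G0 X69.227 Y79.024
M3 S404
G1 X92.805 Y79.024 F2703
G1 X92.805 Y44.823
G1 X69.227 Y44.823
G1 X69.227 Y79.024
M5
G0 X0.000 Y0.000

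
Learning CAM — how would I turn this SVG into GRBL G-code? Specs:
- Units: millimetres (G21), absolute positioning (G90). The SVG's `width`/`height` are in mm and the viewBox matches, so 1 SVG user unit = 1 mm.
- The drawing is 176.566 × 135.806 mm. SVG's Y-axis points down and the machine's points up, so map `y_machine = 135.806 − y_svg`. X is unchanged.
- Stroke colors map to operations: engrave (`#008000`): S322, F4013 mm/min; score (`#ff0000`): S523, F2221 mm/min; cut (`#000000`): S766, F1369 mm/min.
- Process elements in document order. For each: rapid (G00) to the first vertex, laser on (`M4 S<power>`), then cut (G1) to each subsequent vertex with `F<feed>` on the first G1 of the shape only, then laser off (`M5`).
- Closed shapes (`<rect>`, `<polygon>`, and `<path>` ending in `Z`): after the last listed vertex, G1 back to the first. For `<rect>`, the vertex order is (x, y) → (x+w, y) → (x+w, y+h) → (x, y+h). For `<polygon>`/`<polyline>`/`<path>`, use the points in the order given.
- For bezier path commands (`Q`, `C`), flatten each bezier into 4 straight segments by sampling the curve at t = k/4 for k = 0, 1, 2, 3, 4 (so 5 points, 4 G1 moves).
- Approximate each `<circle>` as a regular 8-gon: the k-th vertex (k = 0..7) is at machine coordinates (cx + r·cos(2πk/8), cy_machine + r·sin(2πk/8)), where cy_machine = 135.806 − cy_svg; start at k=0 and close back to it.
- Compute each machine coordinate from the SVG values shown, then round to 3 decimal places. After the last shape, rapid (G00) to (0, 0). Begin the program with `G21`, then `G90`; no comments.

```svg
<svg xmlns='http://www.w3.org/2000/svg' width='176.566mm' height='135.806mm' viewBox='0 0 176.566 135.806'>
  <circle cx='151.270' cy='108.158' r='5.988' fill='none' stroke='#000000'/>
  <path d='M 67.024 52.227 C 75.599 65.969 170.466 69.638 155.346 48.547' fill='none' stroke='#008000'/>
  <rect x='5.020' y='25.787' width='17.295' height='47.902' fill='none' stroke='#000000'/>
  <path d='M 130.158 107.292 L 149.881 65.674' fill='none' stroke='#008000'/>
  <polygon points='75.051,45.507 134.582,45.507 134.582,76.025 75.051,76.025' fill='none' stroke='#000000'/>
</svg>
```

G21
G90
G00 X157.258 Y27.648
M4 S766
G1 X155.504 Y31.882 F1369
G1 X151.270 Y33.636
G1 X147.036 Y31.882
G1 X145.282 Y27.648
G1 X147.036 Y23.414
G1 X151.270 Y21.660
G1 X155.504 Y23.414
G1 X157.258 Y27.648
M5
G00 X67.024 Y83.579
M4 S322
G1 X86.568 Y75.391 F4013
G1 X120.071 Y72.357
G1 X149.130 Y75.854
G1 X155.346 Y87.259
M5
G00 X5.020 Y110.019
M4 S766
G1 X22.315 Y110.019 F1369
G1 X22.315 Y62.117
G1 X5.020 Y62.117
G1 X5.020 Y110.019
M5
G00 X130.158 Y28.514
M4 S322
G1 X149.881 Y70.132 F4013
M5
G00 X75.051 Y90.299
M4 S766
G1 X134.582 Y90.299 F1369
G1 X134.582 Y59.781
G1 X75.051 Y59.781
G1 X75.051 Y90.299
M5
G00 X0.000 Y0.000

Since the viewBox matches the mm dimensions, user units are millimetres directly. The only transform is the Y-flip y_m = 135.806 − y_svg.

Shape 1 is a circle drawn with `<circle>`. Its stroke #000000 means cut at S766, F1369. After flipping Y the toolpath is (157.258,27.648) → (155.504,31.882) → (151.270,33.636) → (147.036,31.882) → (145.282,27.648) → (147.036,23.414) → (151.270,21.660) → (155.504,23.414) → (157.258,27.648), returning to the start.

Shape 2 is a cubic bezier drawn with `<path>`. Its stroke #008000 means engrave at S322, F4013. After flipping Y the toolpath is (67.024,83.579) → (86.568,75.391) → (120.071,72.357) → (149.130,75.854) → (155.346,87.259).

Shape 3 is a rectangle drawn with `<rect>`. Its stroke #000000 means cut at S766, F1369. After flipping Y the toolpath is (5.020,110.019) → (22.315,110.019) → (22.315,62.117) → (5.020,62.117) → (5.020,110.019), returning to the start.

Shape 4 is a line segment drawn with `<path>`. Its stroke #008000 means engrave at S322, F4013. After flipping Y the toolpath is (130.158,28.514) → (149.881,70.132).

Shape 5 is a rectangle drawn with `<polygon>`. Its stroke #000000 means cut at S766, F1369. After flipping Y the toolpath is (75.051,90.299) → (134.582,90.299) → (134.582,59.781) → (75.051,59.781) → (75.051,90.299), returning to the start.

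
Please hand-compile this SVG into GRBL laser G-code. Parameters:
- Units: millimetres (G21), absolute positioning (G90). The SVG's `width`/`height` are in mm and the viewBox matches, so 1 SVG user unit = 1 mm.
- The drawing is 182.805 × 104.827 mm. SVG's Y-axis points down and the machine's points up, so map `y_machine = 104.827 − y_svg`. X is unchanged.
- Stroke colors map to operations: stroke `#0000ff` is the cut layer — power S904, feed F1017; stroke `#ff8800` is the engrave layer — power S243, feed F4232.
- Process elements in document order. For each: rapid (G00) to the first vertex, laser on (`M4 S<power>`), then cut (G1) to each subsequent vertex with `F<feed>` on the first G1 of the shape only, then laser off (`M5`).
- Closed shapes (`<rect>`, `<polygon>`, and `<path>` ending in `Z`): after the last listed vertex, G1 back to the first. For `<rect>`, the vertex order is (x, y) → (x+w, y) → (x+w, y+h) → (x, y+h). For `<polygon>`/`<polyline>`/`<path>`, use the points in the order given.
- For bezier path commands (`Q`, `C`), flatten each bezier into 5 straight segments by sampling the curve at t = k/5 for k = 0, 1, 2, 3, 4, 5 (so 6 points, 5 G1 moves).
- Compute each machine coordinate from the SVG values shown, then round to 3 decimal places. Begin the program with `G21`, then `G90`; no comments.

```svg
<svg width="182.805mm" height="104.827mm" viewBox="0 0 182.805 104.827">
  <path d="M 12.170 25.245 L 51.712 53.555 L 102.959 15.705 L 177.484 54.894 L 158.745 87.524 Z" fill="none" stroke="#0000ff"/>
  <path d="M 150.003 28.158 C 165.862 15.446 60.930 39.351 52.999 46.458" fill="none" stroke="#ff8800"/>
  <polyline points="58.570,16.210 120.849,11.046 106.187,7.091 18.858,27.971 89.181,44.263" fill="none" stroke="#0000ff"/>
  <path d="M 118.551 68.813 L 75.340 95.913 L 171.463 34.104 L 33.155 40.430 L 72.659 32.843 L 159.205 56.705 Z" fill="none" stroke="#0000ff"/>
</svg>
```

G21
G90
G00 X12.170 Y79.582
M4 S904
G1 X51.712 Y51.272 F1017
G1 X102.959 Y89.122
G1 X177.484 Y49.933
G1 X158.745 Y17.303
G1 X12.170 Y79.582
M5
G00 X150.003 Y76.669
M4 S243
G1 X146.766 Y80.329 F4232
G1 X124.993 Y77.766
G1 X95.138 Y71.542
G1 X67.655 Y64.222
G1 X52.999 Y58.369
M5
G00 X58.570 Y88.617
M4 S904
G1 X120.849 Y93.781 F1017
G1 X106.187 Y97.736
G1 X18.858 Y76.856
G1 X89.181 Y60.564
M5
G00 X118.551 Y36.014
M4 S904
G1 X75.340 Y8.914 F1017
G1 X171.463 Y70.723
G1 X33.155 Y64.397
G1 X72.659 Y71.984
G1 X159.205 Y48.122
G1 X118.551 Y36.014
M5

Since the viewBox matches the mm dimensions, user units are millimetres directly. The only transform is the Y-flip y_m = 104.827 − y_svg.

Shape 1 is a closed polygon drawn with `<path>`. Its stroke #0000ff means cut at S904, F1017. After flipping Y the toolpath is (12.170,79.582) → (51.712,51.272) → (102.959,89.122) → (177.484,49.933) → (158.745,17.303) → (12.170,79.582), returning to the start.

Shape 2 is a cubic bezier drawn with `<path>`. Its stroke #ff8800 means engrave at S243, F4232. After flipping Y the toolpath is (150.003,76.669) → (146.766,80.329) → (124.993,77.766) → (95.138,71.542) → (67.655,64.222) → (52.999,58.369).

Shape 3 is a open polyline drawn with `<polyline>`. Its stroke #0000ff means cut at S904, F1017. After flipping Y the toolpath is (58.570,88.617) → (120.849,93.781) → (106.187,97.736) → (18.858,76.856) → (89.181,60.564).

Shape 4 is a closed polygon drawn with `<path>`. Its stroke #0000ff means cut at S904, F1017. After flipping Y the toolpath is (118.551,36.014) → (75.340,8.914) → (171.463,70.723) → (33.155,64.397) → (72.659,71.984) → (159.205,48.122) → (118.551,36.014), returning to the start.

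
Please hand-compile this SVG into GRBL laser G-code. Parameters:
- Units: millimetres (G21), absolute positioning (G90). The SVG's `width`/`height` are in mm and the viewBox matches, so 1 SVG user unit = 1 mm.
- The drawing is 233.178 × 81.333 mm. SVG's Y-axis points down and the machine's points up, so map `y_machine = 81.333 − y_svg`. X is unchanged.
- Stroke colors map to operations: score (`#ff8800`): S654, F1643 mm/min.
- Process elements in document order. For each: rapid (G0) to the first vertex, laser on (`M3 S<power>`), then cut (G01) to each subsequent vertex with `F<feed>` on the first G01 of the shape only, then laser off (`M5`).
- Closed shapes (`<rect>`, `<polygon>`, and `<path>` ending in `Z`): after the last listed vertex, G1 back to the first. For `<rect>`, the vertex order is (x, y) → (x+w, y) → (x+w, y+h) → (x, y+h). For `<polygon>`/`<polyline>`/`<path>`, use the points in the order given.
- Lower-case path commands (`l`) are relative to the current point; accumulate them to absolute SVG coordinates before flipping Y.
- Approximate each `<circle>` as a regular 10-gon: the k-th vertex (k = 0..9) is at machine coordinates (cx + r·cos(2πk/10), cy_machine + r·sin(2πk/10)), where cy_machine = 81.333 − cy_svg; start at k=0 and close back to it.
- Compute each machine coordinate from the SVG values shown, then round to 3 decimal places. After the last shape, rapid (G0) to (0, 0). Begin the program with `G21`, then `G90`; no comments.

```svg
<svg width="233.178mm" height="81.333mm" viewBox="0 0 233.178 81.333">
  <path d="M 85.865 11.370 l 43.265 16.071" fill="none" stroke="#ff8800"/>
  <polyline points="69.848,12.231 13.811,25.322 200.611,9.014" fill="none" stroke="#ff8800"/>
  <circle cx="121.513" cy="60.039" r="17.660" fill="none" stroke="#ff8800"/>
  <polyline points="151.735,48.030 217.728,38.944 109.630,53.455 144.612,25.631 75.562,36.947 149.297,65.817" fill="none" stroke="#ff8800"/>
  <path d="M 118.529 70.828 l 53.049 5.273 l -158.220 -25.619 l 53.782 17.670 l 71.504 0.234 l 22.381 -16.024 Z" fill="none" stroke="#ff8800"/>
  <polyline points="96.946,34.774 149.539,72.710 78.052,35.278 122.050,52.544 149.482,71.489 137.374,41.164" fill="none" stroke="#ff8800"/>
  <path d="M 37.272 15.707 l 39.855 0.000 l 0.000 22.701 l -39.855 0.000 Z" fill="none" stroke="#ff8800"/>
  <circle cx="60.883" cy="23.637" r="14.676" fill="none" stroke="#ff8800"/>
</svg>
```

1 u = 1 mm; y_m = 81.333 − y.

[1] `<path>` line segment, #ff8800→score S654 F1643: (85.865,69.963) → (129.130,53.892)

[2] `<polyline>` open polyline, #ff8800→score S654 F1643: (69.848,69.102) → (13.811,56.011) → (200.611,72.319)

[3] `<circle>` circle, #ff8800→score S654 F1643: (139.173,21.294) → (135.800,31.674) → (126.970,38.090) → (116.056,38.090) → (107.226,31.674) → (103.853,21.294) → (107.226,10.914) → (116.056,4.498) → (126.970,4.498) → (135.800,10.914) → (139.173,21.294) (closed)

[4] `<polyline>` open polyline, #ff8800→score S654 F1643: (151.735,33.303) → (217.728,42.389) → (109.630,27.878) → (144.612,55.702) → (75.562,44.386) → (149.297,15.516)

[5] `<path>` closed polygon, #ff8800→score S654 F1643: (118.529,10.505) → (171.578,5.232) → (13.358,30.851) → (67.140,13.181) → (138.644,12.947) → (161.025,28.971) → (118.529,10.505) (closed)

[6] `<polyline>` open polyline, #ff8800→score S654 F1643: (96.946,46.559) → (149.539,8.623) → (78.052,46.055) → (122.050,28.789) → (149.482,9.844) → (137.374,40.169)

[7] `<path>` rectangle, #ff8800→score S654 F1643: (37.272,65.626) → (77.127,65.626) → (77.127,42.925) → (37.272,42.925) → (37.272,65.626) (closed)

[8] `<circle>` circle, #ff8800→score S654 F1643: (75.559,57.696) → (72.756,66.322) → (65.418,71.654) → (56.348,71.654) → (49.010,66.322) → (46.207,57.696) → (49.010,49.070) → (56.348,43.738) → (65.418,43.738) → (72.756,49.070) → (75.559,57.696) (closed)

G21
G90
G0 X85.865 Y69.963
M3 S654
G01 X129.130 Y53.892 F1643
M5
G0 X69.848 Y69.102
M3 S654
G01 X13.811 Y56.011 F1643
G01 X200.611 Y72.319
M5
G0 X139.173 Y21.294
M3 S654
G01 X135.800 Y31.674 F1643
G01 X126.970 Y38.090
G01 X116.056 Y38.090
G01 X107.226 Y31.674
G01 X103.853 Y21.294
G01 X107.226 Y10.914
G01 X116.056 Y4.498
G01 X126.970 Y4.498
G01 X135.800 Y10.914
G01 X139.173 Y21.294
M5
G0 X151.735 Y33.303
M3 S654
G01 X217.728 Y42.389 F1643
G01 X109.630 Y27.878
G01 X144.612 Y55.702
G01 X75.562 Y44.386
G01 X149.297 Y15.516
M5
G0 X118.529 Y10.505
M3 S654
G01 X171.578 Y5.232 F1643
G01 X13.358 Y30.851
G01 X67.140 Y13.181
G01 X138.644 Y12.947
G01 X161.025 Y28.971
G01 X118.529 Y10.505
M5
G0 X96.946 Y46.559
M3 S654
G01 X149.539 Y8.623 F1643
G01 X78.052 Y46.055
G01 X122.050 Y28.789
G01 X149.482 Y9.844
G01 X137.374 Y40.169
M5
G0 X37.272 Y65.626
M3 S654
G01 X77.127 Y65.626 F1643
G01 X77.127 Y42.925
G01 X37.272 Y42.925
G01 X37.272 Y65.626
M5
G0 X75.559 Y57.696
M3 S654
G01 X72.756 Y66.322 F1643
G01 X65.418 Y71.654
G01 X56.348 Y71.654
G01 X49.010 Y66.322
G01 X46.207 Y57.696
G01 X49.010 Y49.070
G01 X56.348 Y43.738
G01 X65.418 Y43.738
G01 X72.756 Y49.070
G01 X75.559 Y57.696
M5
G0 X0.000 Y0.000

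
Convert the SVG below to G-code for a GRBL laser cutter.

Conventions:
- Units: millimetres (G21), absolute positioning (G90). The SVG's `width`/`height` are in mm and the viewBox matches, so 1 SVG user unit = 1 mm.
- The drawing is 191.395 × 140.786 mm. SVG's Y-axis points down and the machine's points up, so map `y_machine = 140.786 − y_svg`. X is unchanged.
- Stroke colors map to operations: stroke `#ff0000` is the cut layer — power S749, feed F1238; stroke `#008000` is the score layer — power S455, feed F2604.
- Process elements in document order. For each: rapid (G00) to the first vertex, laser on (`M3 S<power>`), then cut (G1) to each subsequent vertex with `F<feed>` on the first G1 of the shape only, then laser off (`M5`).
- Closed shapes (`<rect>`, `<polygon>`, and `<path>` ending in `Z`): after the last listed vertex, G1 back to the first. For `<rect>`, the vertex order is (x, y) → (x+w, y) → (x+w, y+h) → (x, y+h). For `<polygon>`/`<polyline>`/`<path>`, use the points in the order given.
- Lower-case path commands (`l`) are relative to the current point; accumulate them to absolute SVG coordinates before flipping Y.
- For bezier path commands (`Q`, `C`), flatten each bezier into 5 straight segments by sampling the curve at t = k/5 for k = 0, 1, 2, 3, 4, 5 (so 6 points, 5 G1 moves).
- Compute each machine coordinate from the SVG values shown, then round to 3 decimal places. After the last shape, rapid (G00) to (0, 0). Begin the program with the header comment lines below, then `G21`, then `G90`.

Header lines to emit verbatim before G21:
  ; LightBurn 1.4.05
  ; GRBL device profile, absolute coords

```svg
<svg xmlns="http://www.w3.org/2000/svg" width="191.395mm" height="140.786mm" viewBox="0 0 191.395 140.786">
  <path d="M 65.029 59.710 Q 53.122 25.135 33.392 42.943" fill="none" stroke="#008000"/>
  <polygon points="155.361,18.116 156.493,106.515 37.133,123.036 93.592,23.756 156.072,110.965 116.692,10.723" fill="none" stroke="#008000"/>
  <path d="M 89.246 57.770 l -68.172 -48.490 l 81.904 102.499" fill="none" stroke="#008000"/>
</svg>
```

1 u = 1 mm; y_m = 140.786 − y.

[1] `<path>` quadratic bezier, #008000→score S455 F2604: (65.029,81.076) → (59.953,92.811) → (54.252,100.355) → (47.924,103.708) → (40.971,102.871) → (33.392,97.843)

[2] `<polygon>` closed polygon, #008000→score S455 F2604: (155.361,122.670) → (156.493,34.271) → (37.133,17.750) → (93.592,117.030) → (156.072,29.821) → (116.692,130.063) → (155.361,122.670) (closed)

[3] `<path>` open polyline, #008000→score S455 F2604: (89.246,83.016) → (21.074,131.506) → (102.978,29.007)

; LightBurn 1.4.05
; GRBL device profile, absolute coords
G21
G90
G00 X65.029 Y81.076
M3 S455
G1 X59.953 Y92.811 F2604
G1 X54.252 Y100.355
G1 X47.924 Y103.708
G1 X40.971 Y102.871
G1 X33.392 Y97.843
M5
G00 X155.361 Y122.670
M3 S455
G1 X156.493 Y34.271 F2604
G1 X37.133 Y17.750
G1 X93.592 Y117.030
G1 X156.072 Y29.821
G1 X116.692 Y130.063
G1 X155.361 Y122.670
M5
G00 X89.246 Y83.016
M3 S455
G1 X21.074 Y131.506 F2604
G1 X102.978 Y29.007
M5
G00 X0.000 Y0.000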